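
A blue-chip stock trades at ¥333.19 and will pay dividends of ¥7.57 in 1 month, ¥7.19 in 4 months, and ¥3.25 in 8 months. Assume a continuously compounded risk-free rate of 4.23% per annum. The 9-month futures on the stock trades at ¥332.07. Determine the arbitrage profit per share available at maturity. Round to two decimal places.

¥6.51 per share

PV(dividends) I = 7.57·e^(−0.0423·1/12) + 7.19·e^(−0.0423·4/12) + 3.25·e^(−0.0423·8/12) = 17.7923
Fair futures F* = (S − I)·e^(rT) = (333.19 − 17.7923)·e^0.031725 = 315.3977 × 1.032234 = 325.5642
Market ¥332.07 > fair 325.5642: forward overpriced → cash-and-carry (borrow at r, buy the stock and collect the dividends, short the forward).
Profit at T = |F_mkt − F*| = |332.07 − 325.5642| = ¥6.51 per share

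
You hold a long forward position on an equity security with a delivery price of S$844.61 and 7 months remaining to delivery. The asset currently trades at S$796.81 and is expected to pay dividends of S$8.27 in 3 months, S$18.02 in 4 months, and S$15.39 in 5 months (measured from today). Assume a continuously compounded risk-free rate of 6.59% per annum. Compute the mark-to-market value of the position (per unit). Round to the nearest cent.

PV(remaining dividends) I = 8.27·e^(−0.0659·3/12) + 18.02·e^(−0.0659·4/12) + 15.39·e^(−0.0659·5/12) = 40.7365
Current forward F = (S − I)·e^(rT) = (796.81 − 40.7365)·e^(0.0659·7/12) = 756.0735 × 1.039190 = 785.7040
Value (long) = (F − K)·e^(−rT) = (785.7040 − 844.61) × 0.962288 = -56.6845
Value = -S$56.68

-S$56.68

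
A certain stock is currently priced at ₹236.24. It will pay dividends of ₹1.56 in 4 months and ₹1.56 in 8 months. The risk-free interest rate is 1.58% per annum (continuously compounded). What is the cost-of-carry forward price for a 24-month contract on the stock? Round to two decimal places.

PV(dividends) I = 1.56·e^(−0.0158·4/12) + 1.56·e^(−0.0158·8/12)
I = 1.5518 + 1.5437 = 3.0955
F = (S − I)·e^(rT) = (236.24 − 3.0955) · e^(0.0158·24/12)
= 233.1445 · e^0.031600 = 233.1445 × 1.032105 = ₹240.63

₹240.63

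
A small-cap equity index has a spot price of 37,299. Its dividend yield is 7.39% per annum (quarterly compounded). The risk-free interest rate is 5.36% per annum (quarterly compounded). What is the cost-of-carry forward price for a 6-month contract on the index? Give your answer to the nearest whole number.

F = S · (1+r/4)^(4T) / (1+q/4)^(4T)
= 37299 × 1.026980 / 1.037291 = 37299 × 0.990060
F = 36,928

36,928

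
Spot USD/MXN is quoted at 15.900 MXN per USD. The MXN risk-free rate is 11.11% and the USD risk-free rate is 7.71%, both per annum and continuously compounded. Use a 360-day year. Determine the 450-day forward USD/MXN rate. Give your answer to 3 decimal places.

16.590

F = S·e^((r_MXN − r_USD)T) = 15.900 · e^((0.1111 − 0.0771) × 450/360)
= 15.900 · e^0.042500 = 15.900 × 1.043416
F = 16.590 MXN per USD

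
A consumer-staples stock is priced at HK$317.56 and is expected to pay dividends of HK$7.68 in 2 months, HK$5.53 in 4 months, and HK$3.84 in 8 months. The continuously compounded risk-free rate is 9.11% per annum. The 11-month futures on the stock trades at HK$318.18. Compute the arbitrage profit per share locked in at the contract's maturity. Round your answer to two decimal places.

HK$9.05 per share

PV(dividends) I = 7.68·e^(−0.0911·2/12) + 5.53·e^(−0.0911·4/12) + 3.84·e^(−0.0911·8/12) = 16.5426
Fair futures F* = (S − I)·e^(rT) = (317.56 − 16.5426)·e^0.083508 = 301.0174 × 1.087094 = 327.2342
Market HK$318.18 < fair 327.2342: forward underpriced → reverse cash-and-carry (short the stock, invest proceeds at r, pay the dividends, go long the forward).
Profit at T = |F_mkt − F*| = |318.18 − 327.2342| = HK$9.05 per share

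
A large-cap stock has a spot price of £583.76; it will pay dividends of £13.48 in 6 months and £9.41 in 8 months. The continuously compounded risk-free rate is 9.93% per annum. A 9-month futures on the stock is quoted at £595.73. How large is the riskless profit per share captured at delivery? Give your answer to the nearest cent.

£9.86 per share

PV(dividends) I = 13.48·e^(−0.0993·6/12) + 9.41·e^(−0.0993·8/12) = 21.6343
Fair futures F* = (S − I)·e^(rT) = (583.76 − 21.6343)·e^0.074475 = 562.1257 × 1.077318 = 605.5881
Market £595.73 < fair 605.5881: forward underpriced → reverse cash-and-carry (short the stock, invest proceeds at r, pay the dividends, go long the forward).
Profit at T = |F_mkt − F*| = |595.73 − 605.5881| = £9.86 per share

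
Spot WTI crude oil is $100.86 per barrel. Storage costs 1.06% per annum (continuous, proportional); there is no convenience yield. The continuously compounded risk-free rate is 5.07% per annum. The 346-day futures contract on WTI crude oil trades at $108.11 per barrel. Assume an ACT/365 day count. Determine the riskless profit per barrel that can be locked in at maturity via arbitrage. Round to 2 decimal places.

Fair futures: F* = S·e^(carry·T), with carry = (r + u) = 0.0507 + 0.0106 = 0.0613
F* = 100.86 · e^(0.0613 × 346/365) = 100.86 · e^0.058109 = 100.86 × 1.059831 = $106.8946
Market $108.11 > fair $106.8946: forward overpriced → cash-and-carry (buy spot, short the forward).
At maturity, profit = |F_mkt − F*| = |108.11 − 106.8946| = $1.22 per barrel

$1.22 per barrel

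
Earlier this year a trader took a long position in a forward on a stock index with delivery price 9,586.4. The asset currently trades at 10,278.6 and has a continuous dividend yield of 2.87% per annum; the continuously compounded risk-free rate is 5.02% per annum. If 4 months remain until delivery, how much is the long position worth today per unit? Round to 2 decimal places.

Current fair forward for the remaining 4 months: F = S·e^((r − q)·T), (r − q) = 0.0502 − 0.0287 = 0.0215
F = 10278.6 · e^(0.0215 × 4/12) = 10278.6 × 1.00719241 = 10352.5279
Value of long forward = (F − K)·e^(−rT) = (10352.5279 − 9586.4) · e^(−0.0502·4/12)
= 766.1279 × 0.98340589 = 753.41

753.41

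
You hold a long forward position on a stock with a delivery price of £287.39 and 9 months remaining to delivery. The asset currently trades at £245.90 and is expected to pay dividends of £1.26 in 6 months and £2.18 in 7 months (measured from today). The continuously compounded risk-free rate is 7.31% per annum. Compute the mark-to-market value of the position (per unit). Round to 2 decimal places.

-£29.46

PV(remaining dividends) I = 1.26·e^(−0.0731·6/12) + 2.18·e^(−0.0731·7/12) = 3.3038
Current forward F = (S − I)·e^(rT) = (245.90 − 3.3038)·e^(0.0731·9/12) = 242.5962 × 1.056356 = 256.2680
Value (long) = (F − K)·e^(−rT) = (256.2680 − 287.39) × 0.946651 = -29.4617
Value = -£29.46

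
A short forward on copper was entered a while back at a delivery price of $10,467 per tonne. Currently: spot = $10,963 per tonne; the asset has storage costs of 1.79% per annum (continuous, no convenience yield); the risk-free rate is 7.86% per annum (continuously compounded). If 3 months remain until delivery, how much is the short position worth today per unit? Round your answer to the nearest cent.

Current fair forward for the remaining 3 months: F = S·e^((r + u)·T), (r + u) = 0.0786 + 0.0179 = 0.0965
F = 10963 · e^(0.0965 × 3/12) = 10963 × 1.02441836 = 11230.6985
Value of long forward = (F − K)·e^(−rT) = (11230.6985 − 10467) · e^(−0.0786·3/12)
= 763.6985 × 0.98054180 = 748.84
Short position value = −(long value) = -$748.84

-$748.84 per tonne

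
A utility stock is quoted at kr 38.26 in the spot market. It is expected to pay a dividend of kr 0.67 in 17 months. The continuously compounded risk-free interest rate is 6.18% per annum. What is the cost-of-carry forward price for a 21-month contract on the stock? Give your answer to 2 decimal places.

PV(dividends) I = 0.67·e^(−0.0618·17/12)
I = 0.6138
F = (S − I)·e^(rT) = (38.26 − 0.6138) · e^(0.0618·21/12)
= 37.6462 · e^0.108150 = 37.6462 × 1.114215 = kr 41.95

kr 41.95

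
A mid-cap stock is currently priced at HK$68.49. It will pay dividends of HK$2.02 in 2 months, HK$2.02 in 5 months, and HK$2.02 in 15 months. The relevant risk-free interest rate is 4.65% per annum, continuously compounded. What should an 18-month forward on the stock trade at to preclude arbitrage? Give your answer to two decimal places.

PV(dividends) I = 2.02·e^(−0.0465·2/12) + 2.02·e^(−0.0465·5/12) + 2.02·e^(−0.0465·15/12)
I = 2.0044 + 1.9812 + 1.9059 = 5.8915
F = (S − I)·e^(rT) = (68.49 − 5.8915) · e^(0.0465·18/12)
= 62.5985 · e^0.069750 = 62.5985 × 1.072240 = HK$67.12

HK$67.12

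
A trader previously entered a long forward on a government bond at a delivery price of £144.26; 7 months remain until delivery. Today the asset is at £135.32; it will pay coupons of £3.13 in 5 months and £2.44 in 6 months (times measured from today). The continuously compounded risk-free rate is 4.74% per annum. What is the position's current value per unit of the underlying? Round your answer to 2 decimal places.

PV(remaining coupons) I = 3.13·e^(−0.0474·5/12) + 2.44·e^(−0.0474·6/12) = 5.4516
Current forward F = (S − I)·e^(rT) = (135.32 − 5.4516)·e^(0.0474·7/12) = 129.8684 × 1.028036 = 133.5094
Value (long) = (F − K)·e^(−rT) = (133.5094 − 144.26) × 0.972729 = -10.4574
Value = -£10.46

-£10.46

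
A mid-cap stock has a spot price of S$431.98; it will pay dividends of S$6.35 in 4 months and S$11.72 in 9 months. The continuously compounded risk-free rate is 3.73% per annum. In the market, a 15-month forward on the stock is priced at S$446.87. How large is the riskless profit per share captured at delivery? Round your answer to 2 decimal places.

S$12.78 per share

PV(dividends) I = 6.35·e^(−0.0373·4/12) + 11.72·e^(−0.0373·9/12) = 17.6682
Fair forward F* = (S − I)·e^(rT) = (431.98 − 17.6682)·e^0.046625 = 414.3118 × 1.047729 = 434.0865
Market S$446.87 > fair 434.0865: forward overpriced → cash-and-carry (borrow at r, buy the stock and collect the dividends, short the forward).
Profit at T = |F_mkt − F*| = |446.87 − 434.0865| = S$12.78 per share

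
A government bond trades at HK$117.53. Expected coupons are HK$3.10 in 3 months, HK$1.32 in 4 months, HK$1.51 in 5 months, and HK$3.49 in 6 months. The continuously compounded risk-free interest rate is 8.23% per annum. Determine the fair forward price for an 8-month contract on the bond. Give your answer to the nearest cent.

PV(coupons) I = 3.10·e^(−0.0823·3/12) + 1.32·e^(−0.0823·4/12) + 1.51·e^(−0.0823·5/12) + 3.49·e^(−0.0823·6/12)
I = 3.0369 + 1.2843 + 1.4591 + 3.3493 = 9.1296
F = (S − I)·e^(rT) = (117.53 − 9.1296) · e^(0.0823·8/12)
= 108.4004 · e^0.054867 = 108.4004 × 1.056400 = HK$114.51

HK$114.51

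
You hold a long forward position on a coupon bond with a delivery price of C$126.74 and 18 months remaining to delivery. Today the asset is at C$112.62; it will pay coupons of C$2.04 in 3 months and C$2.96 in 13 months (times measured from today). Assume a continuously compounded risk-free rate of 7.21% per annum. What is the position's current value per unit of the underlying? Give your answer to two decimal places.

PV(remaining coupons) I = 2.04·e^(−0.0721·3/12) + 2.96·e^(−0.0721·13/12) = 4.7412
Current forward F = (S − I)·e^(rT) = (112.62 − 4.7412)·e^(0.0721·18/12) = 107.8788 × 1.114215 = 120.2002
Value (long) = (F − K)·e^(−rT) = (120.2002 − 126.74) × 0.897493 = -5.8694
Value = -C$5.87

-C$5.87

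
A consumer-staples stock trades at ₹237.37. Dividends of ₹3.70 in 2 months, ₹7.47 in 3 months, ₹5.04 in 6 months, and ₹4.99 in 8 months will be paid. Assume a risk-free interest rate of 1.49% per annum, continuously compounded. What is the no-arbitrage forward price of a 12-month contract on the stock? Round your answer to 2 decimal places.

₹219.54

PV(dividends) I = 3.70·e^(−0.0149·2/12) + 7.47·e^(−0.0149·3/12) + 5.04·e^(−0.0149·6/12) + 4.99·e^(−0.0149·8/12)
I = 3.6908 + 7.4422 + 5.0026 + 4.9407 = 21.0763
F = (S − I)·e^(rT) = (237.37 − 21.0763) · e^(0.0149·12/12)
= 216.2937 · e^0.014900 = 216.2937 × 1.015012 = ₹219.54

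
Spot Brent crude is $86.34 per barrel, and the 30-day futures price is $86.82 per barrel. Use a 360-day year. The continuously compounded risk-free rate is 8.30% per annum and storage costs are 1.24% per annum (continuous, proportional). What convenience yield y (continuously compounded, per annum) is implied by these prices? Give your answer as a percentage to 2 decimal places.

F = S·e^((r+u−y)T) ⇒ (r+u−y) = ln(F/S)/T
ln(86.82/86.34) = 0.005544; /T ⇒ 0.066528
y = r + u − ln(F/S)/T = 0.0830 + 0.0124 − 0.066528 = 0.028872
y = 2.89%

2.89%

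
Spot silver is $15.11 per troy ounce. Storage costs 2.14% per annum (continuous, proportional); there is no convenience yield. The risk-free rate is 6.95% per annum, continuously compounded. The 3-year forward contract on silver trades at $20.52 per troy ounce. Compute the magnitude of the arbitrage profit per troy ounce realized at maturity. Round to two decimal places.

Fair forward: F* = S·e^(carry·T), with carry = (r + u) = 0.0695 + 0.0214 = 0.0909
F* = 15.11 · e^(0.0909 × 3) = 15.11 · e^0.272700 = 15.11 × 1.313506 = $19.8471
Market $20.52 > fair $19.8471: forward overpriced → cash-and-carry (buy spot, short the forward).
At maturity, profit = |F_mkt − F*| = |20.52 − 19.8471| = $0.67 per troy ounce

$0.67 per troy ounce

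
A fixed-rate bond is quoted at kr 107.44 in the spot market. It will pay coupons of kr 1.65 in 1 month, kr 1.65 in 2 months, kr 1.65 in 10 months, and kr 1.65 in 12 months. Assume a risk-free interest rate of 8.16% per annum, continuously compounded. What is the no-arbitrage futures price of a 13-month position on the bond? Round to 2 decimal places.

PV(coupons) I = 1.65·e^(−0.0816·1/12) + 1.65·e^(−0.0816·2/12) + 1.65·e^(−0.0816·10/12) + 1.65·e^(−0.0816·12/12)
I = 1.6388 + 1.6277 + 1.5415 + 1.5207 = 6.3287
F = (S − I)·e^(rT) = (107.44 − 6.3287) · e^(0.0816·13/12)
= 101.1113 · e^0.088400 = 101.1113 × 1.092425 = kr 110.46

kr 110.46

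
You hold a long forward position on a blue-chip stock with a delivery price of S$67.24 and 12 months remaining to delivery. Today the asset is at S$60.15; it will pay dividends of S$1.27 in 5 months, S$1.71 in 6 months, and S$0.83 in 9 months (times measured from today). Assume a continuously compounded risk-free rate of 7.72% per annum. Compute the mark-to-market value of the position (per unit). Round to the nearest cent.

-S$5.75

PV(remaining dividends) I = 1.27·e^(−0.0772·5/12) + 1.71·e^(−0.0772·6/12) + 0.83·e^(−0.0772·9/12) = 3.6584
Current forward F = (S − I)·e^(rT) = (60.15 − 3.6584)·e^(0.0772·12/12) = 56.4916 × 1.080258 = 61.0255
Value (long) = (F − K)·e^(−rT) = (61.0255 − 67.24) × 0.925705 = -5.7528
Value = -S$5.75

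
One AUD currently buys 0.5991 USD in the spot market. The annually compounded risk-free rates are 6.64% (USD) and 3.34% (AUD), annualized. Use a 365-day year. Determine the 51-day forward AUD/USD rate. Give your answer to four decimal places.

By covered interest parity, F = S · (1+r_USD)^T / (1+r_AUD)^T
= 0.5991 × 1.009023 / 1.004601 = 0.5991 × 1.004402
F = 0.6017 USD per AUD

0.6017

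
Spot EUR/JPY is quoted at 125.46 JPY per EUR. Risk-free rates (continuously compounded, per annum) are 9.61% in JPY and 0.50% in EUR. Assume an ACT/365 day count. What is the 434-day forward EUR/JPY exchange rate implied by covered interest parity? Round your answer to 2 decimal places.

F = S·e^((r_JPY − r_EUR)T) = 125.46 · e^((0.0961 − 0.0050) × 434/365)
= 125.46 · e^0.108322 = 125.46 × 1.114407
F = 139.81 JPY per EUR

139.81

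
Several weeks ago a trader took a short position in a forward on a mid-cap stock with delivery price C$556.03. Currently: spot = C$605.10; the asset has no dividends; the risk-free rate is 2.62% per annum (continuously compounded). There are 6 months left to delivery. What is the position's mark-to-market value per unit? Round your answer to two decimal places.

-C$56.31

Current fair forward for the remaining 6 months: F = S·e^(r·T), r = 0.0262
F = 605.10 · e^(0.0262 × 6/12) = 605.10 × 1.013186 = 613.0788
Value of long forward = (F − K)·e^(−rT) = (613.0788 − 556.03) · e^(−0.0262·6/12)
= 57.0488 × 0.986985 = 56.31
Short position value = −(long value) = -C$56.31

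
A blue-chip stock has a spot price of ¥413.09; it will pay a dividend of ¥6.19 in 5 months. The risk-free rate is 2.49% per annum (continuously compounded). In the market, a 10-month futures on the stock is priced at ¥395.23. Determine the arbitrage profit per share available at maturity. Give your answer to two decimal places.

¥20.27 per share

PV(dividends) I = 6.19·e^(−0.0249·5/12) = 6.1261
Fair futures F* = (S − I)·e^(rT) = (413.09 − 6.1261)·e^0.020750 = 406.9639 × 1.020967 = 415.4967
Market ¥395.23 < fair 415.4967: forward underpriced → reverse cash-and-carry (short the stock, invest proceeds at r, pay the dividends, go long the forward).
Profit at T = |F_mkt − F*| = |395.23 − 415.4967| = ¥20.27 per share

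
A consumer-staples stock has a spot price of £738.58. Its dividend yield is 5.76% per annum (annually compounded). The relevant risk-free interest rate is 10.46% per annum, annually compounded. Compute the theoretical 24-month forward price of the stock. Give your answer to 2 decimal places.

F = S · (1+r)^T / (1+q)^T
= 738.58 × 1.220141 / 1.118518 = 738.58 × 1.090855
F = £805.68

£805.68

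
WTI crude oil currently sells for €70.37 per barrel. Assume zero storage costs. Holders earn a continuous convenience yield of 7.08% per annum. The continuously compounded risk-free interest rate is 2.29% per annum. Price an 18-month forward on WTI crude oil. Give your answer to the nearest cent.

Net carry = r + u − y = 0.0229 + 0.0000 − 0.0708 = -0.0479
F = S·e^((r+u−y)T) = 70.37 · e^(-0.0479 × 18/12) = 70.37 · e^-0.071850
= 70.37 × 0.930670 = €65.49 per barrel

€65.49 per barrel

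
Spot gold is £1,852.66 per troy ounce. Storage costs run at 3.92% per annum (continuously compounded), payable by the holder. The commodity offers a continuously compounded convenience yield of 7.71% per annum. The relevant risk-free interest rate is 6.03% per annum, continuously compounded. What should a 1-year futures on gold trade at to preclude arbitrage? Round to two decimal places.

£1,894.63 per troy ounce

Net carry = r + u − y = 0.0603 + 0.0392 − 0.0771 = 0.0224
F = S·e^((r+u−y)T) = 1852.66 · e^(0.0224 × 1) = 1852.66 · e^0.02240000
= 1852.66 × 1.02265276 = £1,894.63 per troy ounce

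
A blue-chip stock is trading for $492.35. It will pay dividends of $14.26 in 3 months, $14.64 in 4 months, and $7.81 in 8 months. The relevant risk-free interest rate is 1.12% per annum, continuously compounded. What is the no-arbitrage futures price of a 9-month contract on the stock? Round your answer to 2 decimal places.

PV(dividends) I = 14.26·e^(−0.0112·3/12) + 14.64·e^(−0.0112·4/12) + 7.81·e^(−0.0112·8/12)
I = 14.2201 + 14.5854 + 7.7519 = 36.5574
F = (S − I)·e^(rT) = (492.35 − 36.5574) · e^(0.0112·9/12)
= 455.7926 · e^0.008400 = 455.7926 × 1.008435 = $459.64

$459.64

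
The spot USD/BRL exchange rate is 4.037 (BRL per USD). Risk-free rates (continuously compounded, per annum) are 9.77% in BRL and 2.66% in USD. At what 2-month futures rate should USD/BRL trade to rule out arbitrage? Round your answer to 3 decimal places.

F = S·e^((r_BRL − r_USD)T) = 4.037 · e^((0.0977 − 0.0266) × 2/12)
= 4.037 · e^0.011850 = 4.037 × 1.011920
F = 4.085 BRL per USD

4.085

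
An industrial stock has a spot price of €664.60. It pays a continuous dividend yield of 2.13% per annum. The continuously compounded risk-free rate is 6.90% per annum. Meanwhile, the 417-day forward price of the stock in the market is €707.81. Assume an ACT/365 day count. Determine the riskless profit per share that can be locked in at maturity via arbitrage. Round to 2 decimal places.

€5.99 per share

Fair forward: F* = S·e^(carry·T), with carry = (r − q) = 0.0690 − 0.0213 = 0.0477
F* = 664.60 · e^(0.0477 × 417/365) = 664.60 · e^0.054496 = 664.60 × 1.056008 = €701.8229
Market €707.81 > fair €701.8229: forward overpriced → cash-and-carry (buy spot, short the forward).
At maturity, profit = |F_mkt − F*| = |707.81 − 701.8229| = €5.99 per share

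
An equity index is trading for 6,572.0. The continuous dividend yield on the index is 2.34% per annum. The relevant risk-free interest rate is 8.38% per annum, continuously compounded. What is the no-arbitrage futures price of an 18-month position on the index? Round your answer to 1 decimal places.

F = S·e^((r − q)T) = 6572.0 · e^((0.0838 − 0.0234) × 18/12)
= 6572.0 · e^0.090600 = 6572.0 × 1.094831
F = 7,195.2

7,195.2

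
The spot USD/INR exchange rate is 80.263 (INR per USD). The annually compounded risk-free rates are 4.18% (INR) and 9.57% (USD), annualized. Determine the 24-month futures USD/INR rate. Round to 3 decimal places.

By covered interest parity, F = S · (1+r_INR)^T / (1+r_USD)^T
= 80.263 × 1.085347 / 1.200558 = 80.263 × 0.904035
F = 72.561 INR per USD

72.561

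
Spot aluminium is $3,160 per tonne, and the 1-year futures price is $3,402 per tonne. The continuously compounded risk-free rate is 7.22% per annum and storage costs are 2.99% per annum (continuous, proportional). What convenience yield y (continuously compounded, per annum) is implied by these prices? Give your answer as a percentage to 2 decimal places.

F = S·e^((r+u−y)T) ⇒ (r+u−y) = ln(F/S)/T
ln(3402/3160) = 0.073791; /T ⇒ 0.073791
y = r + u − ln(F/S)/T = 0.0722 + 0.0299 − 0.073791 = 0.028309
y = 2.83%

2.83%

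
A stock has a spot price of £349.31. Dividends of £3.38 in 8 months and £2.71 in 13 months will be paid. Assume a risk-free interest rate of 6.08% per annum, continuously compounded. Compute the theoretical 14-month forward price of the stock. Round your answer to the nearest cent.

£368.78

PV(dividends) I = 3.38·e^(−0.0608·8/12) + 2.71·e^(−0.0608·13/12)
I = 3.2457 + 2.5373 = 5.7830
F = (S − I)·e^(rT) = (349.31 − 5.7830) · e^(0.0608·14/12)
= 343.5270 · e^0.070933 = 343.5270 × 1.073509 = £368.78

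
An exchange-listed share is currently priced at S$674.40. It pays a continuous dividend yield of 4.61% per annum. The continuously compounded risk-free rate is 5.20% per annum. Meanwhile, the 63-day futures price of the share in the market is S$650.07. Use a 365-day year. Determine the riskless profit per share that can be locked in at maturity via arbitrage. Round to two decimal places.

S$25.02 per share

Fair futures: F* = S·e^(carry·T), with carry = (r − q) = 0.0520 − 0.0461 = 0.0059
F* = 674.40 · e^(0.0059 × 63/365) = 674.40 · e^0.001018 = 674.40 × 1.001019 = S$675.0872
Market S$650.07 < fair S$675.0872: forward underpriced → reverse cash-and-carry (short spot, go long the forward).
At maturity, profit = |F_mkt − F*| = |650.07 − 675.0872| = S$25.02 per share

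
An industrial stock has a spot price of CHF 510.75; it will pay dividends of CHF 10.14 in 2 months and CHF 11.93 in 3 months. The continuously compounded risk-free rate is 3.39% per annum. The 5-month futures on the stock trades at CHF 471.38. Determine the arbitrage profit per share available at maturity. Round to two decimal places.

CHF 24.41 per share

PV(dividends) I = 10.14·e^(−0.0339·2/12) + 11.93·e^(−0.0339·3/12) = 21.9122
Fair futures F* = (S − I)·e^(rT) = (510.75 − 21.9122)·e^0.014125 = 488.8378 × 1.014225 = 495.7915
Market CHF 471.38 < fair 495.7915: forward underpriced → reverse cash-and-carry (short the stock, invest proceeds at r, pay the dividends, go long the forward).
Profit at T = |F_mkt − F*| = |471.38 − 495.7915| = CHF 24.41 per share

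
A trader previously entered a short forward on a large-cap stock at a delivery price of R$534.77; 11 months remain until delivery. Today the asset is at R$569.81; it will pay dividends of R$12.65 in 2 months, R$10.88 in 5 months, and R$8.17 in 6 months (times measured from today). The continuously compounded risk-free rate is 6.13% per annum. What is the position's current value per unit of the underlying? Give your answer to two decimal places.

PV(remaining dividends) I = 12.65·e^(−0.0613·2/12) + 10.88·e^(−0.0613·5/12) + 8.17·e^(−0.0613·6/12) = 31.0504
Current forward F = (S − I)·e^(rT) = (569.81 − 31.0504)·e^(0.0613·11/12) = 538.7596 × 1.057800 = 569.8999
Value (long) = (F − K)·e^(−rT) = (569.8999 − 534.77) × 0.945358 = 33.2103
Short position value = −(long value) = -R$33.21

-R$33.21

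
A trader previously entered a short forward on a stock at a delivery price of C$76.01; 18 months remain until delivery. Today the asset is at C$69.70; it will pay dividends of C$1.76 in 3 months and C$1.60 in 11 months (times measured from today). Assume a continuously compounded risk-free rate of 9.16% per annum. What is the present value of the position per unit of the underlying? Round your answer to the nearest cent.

PV(remaining dividends) I = 1.76·e^(−0.0916·3/12) + 1.60·e^(−0.0916·11/12) = 3.1913
Current forward F = (S − I)·e^(rT) = (69.70 − 3.1913)·e^(0.0916·18/12) = 66.5087 × 1.147287 = 76.3046
Value (long) = (F − K)·e^(−rT) = (76.3046 − 76.01) × 0.871622 = 0.2568
Short position value = −(long value) = -C$0.26

-C$0.26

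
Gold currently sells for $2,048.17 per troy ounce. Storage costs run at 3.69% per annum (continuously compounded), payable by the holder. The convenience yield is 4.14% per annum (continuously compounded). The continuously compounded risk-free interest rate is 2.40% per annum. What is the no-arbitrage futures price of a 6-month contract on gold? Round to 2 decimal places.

Net carry = r + u − y = 0.0240 + 0.0369 − 0.0414 = 0.0195
F = S·e^((r+u−y)T) = 2048.17 · e^(0.0195 × 6/12) = 2048.17 · e^0.00975000
= 2048.17 × 1.00979769 = $2,068.24 per troy ounce

$2,068.24 per troy ounce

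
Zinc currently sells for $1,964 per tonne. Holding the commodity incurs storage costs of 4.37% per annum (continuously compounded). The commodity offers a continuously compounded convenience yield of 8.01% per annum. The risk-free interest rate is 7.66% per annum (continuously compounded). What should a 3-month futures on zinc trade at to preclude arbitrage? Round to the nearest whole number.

$1,984 per tonne

Net carry = r + u − y = 0.0766 + 0.0437 − 0.0801 = 0.0402
F = S·e^((r+u−y)T) = 1964 · e^(0.0402 × 3/12) = 1964 · e^0.010050
= 1964 × 1.010101 = $1,984 per tonne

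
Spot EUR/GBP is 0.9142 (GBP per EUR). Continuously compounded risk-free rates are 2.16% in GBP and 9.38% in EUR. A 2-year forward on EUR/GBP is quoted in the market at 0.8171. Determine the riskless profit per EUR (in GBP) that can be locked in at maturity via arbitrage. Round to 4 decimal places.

0.0258 per EUR (in GBP)

Fair forward: F* = S·e^(carry·T), with carry = (r_GBP − r_EUR) = 0.0216 − 0.0938 = -0.0722
F* = 0.9142 · e^(-0.0722 × 2) = 0.9142 · e^-0.144400 = 0.9142 × 0.865541 = 0.7913
Market 0.8171 > fair 0.7913: forward overpriced → cash-and-carry (buy spot, short the forward).
At maturity, profit = |F_mkt − F*| = |0.8171 − 0.7913| = 0.0258 per EUR (in GBP)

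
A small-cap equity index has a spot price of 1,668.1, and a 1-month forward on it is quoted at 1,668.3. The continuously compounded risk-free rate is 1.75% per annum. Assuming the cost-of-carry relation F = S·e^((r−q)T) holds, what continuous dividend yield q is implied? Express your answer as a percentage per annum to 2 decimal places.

1.61%

From F = S·e^((r−q)T): (r − q) = ln(F/S)/T
ln(1668.3/1668.1) = ln(1.000120) = 0.000120
(r − q) = 0.000120 / (1/12) = 0.001440
q = r − ln(F/S)/T = 0.0175 − 0.001440 = 0.016060
q = 1.61%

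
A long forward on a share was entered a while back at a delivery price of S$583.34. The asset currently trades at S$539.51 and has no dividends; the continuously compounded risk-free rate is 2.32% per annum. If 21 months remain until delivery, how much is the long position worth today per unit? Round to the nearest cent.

Current fair forward for the remaining 21 months: F = S·e^(r·T), r = 0.0232
F = 539.51 · e^(0.0232 × 21/12) = 539.51 × 1.041435 = 561.8646
Value of long forward = (F − K)·e^(−rT) = (561.8646 − 583.34) · e^(−0.0232·21/12)
= -21.4754 × 0.960213 = -20.62

-S$20.62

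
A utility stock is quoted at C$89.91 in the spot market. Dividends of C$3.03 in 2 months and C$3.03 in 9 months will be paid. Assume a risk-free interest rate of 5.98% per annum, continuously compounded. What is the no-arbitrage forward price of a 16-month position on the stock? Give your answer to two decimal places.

C$90.99

PV(dividends) I = 3.03·e^(−0.0598·2/12) + 3.03·e^(−0.0598·9/12)
I = 3.0000 + 2.8971 = 5.8971
F = (S − I)·e^(rT) = (89.91 − 5.8971) · e^(0.0598·16/12)
= 84.0129 · e^0.079733 = 84.0129 × 1.082998 = C$90.99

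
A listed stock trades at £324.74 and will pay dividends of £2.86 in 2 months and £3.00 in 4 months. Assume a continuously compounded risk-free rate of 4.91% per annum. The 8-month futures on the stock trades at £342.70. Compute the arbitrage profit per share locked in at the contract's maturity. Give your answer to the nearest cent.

PV(dividends) I = 2.86·e^(−0.0491·2/12) + 3.00·e^(−0.0491·4/12) = 5.7880
Fair futures F* = (S − I)·e^(rT) = (324.74 − 5.7880)·e^0.032733 = 318.9520 × 1.033275 = 329.5651
Market £342.70 > fair 329.5651: forward overpriced → cash-and-carry (borrow at r, buy the stock and collect the dividends, short the forward).
Profit at T = |F_mkt − F*| = |342.70 − 329.5651| = £13.13 per share

£13.13 per share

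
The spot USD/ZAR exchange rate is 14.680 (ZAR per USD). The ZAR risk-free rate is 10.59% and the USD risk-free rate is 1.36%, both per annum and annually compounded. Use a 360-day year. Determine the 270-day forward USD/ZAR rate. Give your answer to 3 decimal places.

15.672

By covered interest parity, F = S · (1+r_ZAR)^T / (1+r_USD)^T
= 14.680 × 1.078417 / 1.010183 = 14.680 × 1.067546
F = 15.672 ZAR per USD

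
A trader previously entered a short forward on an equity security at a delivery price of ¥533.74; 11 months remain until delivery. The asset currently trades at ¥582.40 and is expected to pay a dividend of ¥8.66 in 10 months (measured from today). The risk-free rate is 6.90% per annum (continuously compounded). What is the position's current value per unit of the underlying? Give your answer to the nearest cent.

PV(remaining dividends) I = 8.66·e^(−0.0690·10/12) = 8.1761
Current forward F = (S − I)·e^(rT) = (582.40 − 8.1761)·e^(0.0690·11/12) = 574.2239 × 1.065293 = 611.7167
Value (long) = (F − K)·e^(−rT) = (611.7167 − 533.74) × 0.938709 = 73.1974
Short position value = −(long value) = -¥73.20

-¥73.20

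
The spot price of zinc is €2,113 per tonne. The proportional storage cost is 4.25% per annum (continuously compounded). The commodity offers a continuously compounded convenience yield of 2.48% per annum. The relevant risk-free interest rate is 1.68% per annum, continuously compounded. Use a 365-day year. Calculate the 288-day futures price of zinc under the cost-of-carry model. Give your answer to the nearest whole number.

€2,171 per tonne

Net carry = r + u − y = 0.0168 + 0.0425 − 0.0248 = 0.0345
F = S·e^((r+u−y)T) = 2113 · e^(0.0345 × 288/365) = 2113 · e^0.027222
= 2113 × 1.027596 = €2,171 per tonne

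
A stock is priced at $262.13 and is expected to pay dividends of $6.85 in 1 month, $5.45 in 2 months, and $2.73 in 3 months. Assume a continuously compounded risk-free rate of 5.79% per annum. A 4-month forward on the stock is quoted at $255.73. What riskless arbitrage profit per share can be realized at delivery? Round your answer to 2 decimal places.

$3.69 per share

PV(dividends) I = 6.85·e^(−0.0579·1/12) + 5.45·e^(−0.0579·2/12) + 2.73·e^(−0.0579·3/12) = 14.9055
Fair forward F* = (S − I)·e^(rT) = (262.13 − 14.9055)·e^0.019300 = 247.2245 × 1.019487 = 252.0422
Market $255.73 > fair 252.0422: forward overpriced → cash-and-carry (borrow at r, buy the stock and collect the dividends, short the forward).
Profit at T = |F_mkt − F*| = |255.73 − 252.0422| = $3.69 per share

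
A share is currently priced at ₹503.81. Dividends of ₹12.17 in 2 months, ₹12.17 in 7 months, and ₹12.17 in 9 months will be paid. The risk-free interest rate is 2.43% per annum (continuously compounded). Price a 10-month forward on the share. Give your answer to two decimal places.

₹477.31

PV(dividends) I = 12.17·e^(−0.0243·2/12) + 12.17·e^(−0.0243·7/12) + 12.17·e^(−0.0243·9/12)
I = 12.1208 + 11.9987 + 11.9502 = 36.0697
F = (S − I)·e^(rT) = (503.81 − 36.0697) · e^(0.0243·10/12)
= 467.7403 · e^0.020250 = 467.7403 × 1.020456 = ₹477.31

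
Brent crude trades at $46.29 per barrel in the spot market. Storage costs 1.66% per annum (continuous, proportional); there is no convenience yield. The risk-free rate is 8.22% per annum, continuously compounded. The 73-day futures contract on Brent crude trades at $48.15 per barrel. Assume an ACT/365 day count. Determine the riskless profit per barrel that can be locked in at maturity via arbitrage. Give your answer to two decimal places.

$0.94 per barrel

Fair futures: F* = S·e^(carry·T), with carry = (r + u) = 0.0822 + 0.0166 = 0.0988
F* = 46.29 · e^(0.0988 × 73/365) = 46.29 · e^0.019760 = 46.29 × 1.019957 = $47.2138
Market $48.15 > fair $47.2138: forward overpriced → cash-and-carry (buy spot, short the forward).
At maturity, profit = |F_mkt − F*| = |48.15 − 47.2138| = $0.94 per barrel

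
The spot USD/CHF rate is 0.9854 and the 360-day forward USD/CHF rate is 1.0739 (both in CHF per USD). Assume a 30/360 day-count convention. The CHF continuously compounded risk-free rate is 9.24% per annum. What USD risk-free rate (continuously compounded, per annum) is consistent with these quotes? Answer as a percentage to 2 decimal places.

F = S·e^((r_CHF − r_USD)T) ⇒ r_USD = r_CHF − ln(F/S)/T
ln(1.0739/0.9854) = 0.086005; /(360/360) = 0.086005
r_USD = 0.0924 − 0.086005 = 0.006395
r_USD = 0.64%

0.64%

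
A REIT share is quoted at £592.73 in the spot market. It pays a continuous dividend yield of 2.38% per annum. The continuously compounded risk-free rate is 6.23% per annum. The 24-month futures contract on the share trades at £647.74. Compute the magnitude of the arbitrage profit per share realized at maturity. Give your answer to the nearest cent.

Fair futures: F* = S·e^(carry·T), with carry = (r − q) = 0.0623 − 0.0238 = 0.0385
F* = 592.73 · e^(0.0385 × 24/12) = 592.73 · e^0.077000 = 592.73 × 1.080042 = £640.1733
Market £647.74 > fair £640.1733: forward overpriced → cash-and-carry (buy spot, short the forward).
At maturity, profit = |F_mkt − F*| = |647.74 − 640.1733| = £7.57 per share

£7.57 per share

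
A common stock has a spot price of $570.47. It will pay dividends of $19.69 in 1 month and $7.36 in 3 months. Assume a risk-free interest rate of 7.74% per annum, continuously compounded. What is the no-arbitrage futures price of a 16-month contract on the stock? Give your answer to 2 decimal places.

PV(dividends) I = 19.69·e^(−0.0774·1/12) + 7.36·e^(−0.0774·3/12)
I = 19.5634 + 7.2190 = 26.7824
F = (S − I)·e^(rT) = (570.47 − 26.7824) · e^(0.0774·16/12)
= 543.6876 · e^0.103200 = 543.6876 × 1.108713 = $602.79

$602.79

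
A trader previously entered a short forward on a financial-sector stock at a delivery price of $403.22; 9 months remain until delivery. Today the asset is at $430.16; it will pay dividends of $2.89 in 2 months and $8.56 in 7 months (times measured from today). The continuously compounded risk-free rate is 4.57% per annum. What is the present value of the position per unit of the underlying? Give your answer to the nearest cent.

PV(remaining dividends) I = 2.89·e^(−0.0457·2/12) + 8.56·e^(−0.0457·7/12) = 11.2029
Current forward F = (S − I)·e^(rT) = (430.16 − 11.2029)·e^(0.0457·9/12) = 418.9571 × 1.034869 = 433.5657
Value (long) = (F − K)·e^(−rT) = (433.5657 − 403.22) × 0.966306 = 29.3232
Short position value = −(long value) = -$29.32

-$29.32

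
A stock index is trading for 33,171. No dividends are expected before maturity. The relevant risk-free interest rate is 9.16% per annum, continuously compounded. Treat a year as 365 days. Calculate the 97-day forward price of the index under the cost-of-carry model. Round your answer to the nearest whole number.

33,988

F = S·e^(rT) = 33171 · e^(0.0916 × 97/365)
= 33171 · e^0.024343 = 33171 × 1.024642
F = 33,988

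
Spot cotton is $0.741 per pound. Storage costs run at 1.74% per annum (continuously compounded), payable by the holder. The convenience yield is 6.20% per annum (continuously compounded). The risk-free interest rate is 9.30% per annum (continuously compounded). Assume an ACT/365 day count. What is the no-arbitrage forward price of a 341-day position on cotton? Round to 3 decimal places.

Net carry = r + u − y = 0.0930 + 0.0174 − 0.0620 = 0.0484
F = S·e^((r+u−y)T) = 0.741 · e^(0.0484 × 341/365) = 0.741 · e^0.045218
= 0.741 × 1.046256 = $0.775 per pound

$0.775 per pound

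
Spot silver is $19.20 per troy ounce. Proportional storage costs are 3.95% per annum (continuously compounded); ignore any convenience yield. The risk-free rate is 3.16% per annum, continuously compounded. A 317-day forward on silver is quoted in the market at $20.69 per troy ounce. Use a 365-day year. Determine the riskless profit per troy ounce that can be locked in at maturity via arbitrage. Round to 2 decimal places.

$0.27 per troy ounce

Fair forward: F* = S·e^(carry·T), with carry = (r + u) = 0.0316 + 0.0395 = 0.0711
F* = 19.20 · e^(0.0711 × 317/365) = 19.20 · e^0.061750 = 19.20 × 1.063696 = $20.4230
Market $20.69 > fair $20.4230: forward overpriced → cash-and-carry (buy spot, short the forward).
At maturity, profit = |F_mkt − F*| = |20.69 − 20.4230| = $0.27 per troy ounce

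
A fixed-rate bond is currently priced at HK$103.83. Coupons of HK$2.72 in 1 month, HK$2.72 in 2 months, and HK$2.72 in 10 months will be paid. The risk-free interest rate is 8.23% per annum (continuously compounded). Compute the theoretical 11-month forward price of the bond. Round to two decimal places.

HK$103.42

PV(coupons) I = 2.72·e^(−0.0823·1/12) + 2.72·e^(−0.0823·2/12) + 2.72·e^(−0.0823·10/12)
I = 2.7014 + 2.6829 + 2.5397 = 7.9240
F = (S − I)·e^(rT) = (103.83 − 7.9240) · e^(0.0823·11/12)
= 95.9060 · e^0.075442 = 95.9060 × 1.078361 = HK$103.42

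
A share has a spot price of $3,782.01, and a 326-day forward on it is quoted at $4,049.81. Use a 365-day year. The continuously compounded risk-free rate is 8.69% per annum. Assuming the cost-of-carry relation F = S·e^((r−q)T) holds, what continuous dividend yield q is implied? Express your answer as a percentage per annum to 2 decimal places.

From F = S·e^((r−q)T): (r − q) = ln(F/S)/T
ln(4049.81/3782.01) = ln(1.070809) = 0.068414
(r − q) = 0.068414 / (326/365) = 0.076598
q = r − ln(F/S)/T = 0.0869 − 0.076598 = 0.010302
q = 1.03%

1.03%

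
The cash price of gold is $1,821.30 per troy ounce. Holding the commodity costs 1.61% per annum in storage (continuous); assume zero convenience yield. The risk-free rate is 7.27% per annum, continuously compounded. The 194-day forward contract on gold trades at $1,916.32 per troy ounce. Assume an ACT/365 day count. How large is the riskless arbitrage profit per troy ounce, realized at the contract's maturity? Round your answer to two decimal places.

Fair forward: F* = S·e^(carry·T), with carry = (r + u) = 0.0727 + 0.0161 = 0.0888
F* = 1821.30 · e^(0.0888 × 194/365) = 1821.30 · e^0.04719781 = 1821.30 × 1.04832936 = $1909.3223
Market $1916.32 > fair $1909.3223: forward overpriced → cash-and-carry (buy spot, short the forward).
At maturity, profit = |F_mkt − F*| = |1916.32 − 1909.3223| = $7.00 per troy ounce

$7.00 per troy ounce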